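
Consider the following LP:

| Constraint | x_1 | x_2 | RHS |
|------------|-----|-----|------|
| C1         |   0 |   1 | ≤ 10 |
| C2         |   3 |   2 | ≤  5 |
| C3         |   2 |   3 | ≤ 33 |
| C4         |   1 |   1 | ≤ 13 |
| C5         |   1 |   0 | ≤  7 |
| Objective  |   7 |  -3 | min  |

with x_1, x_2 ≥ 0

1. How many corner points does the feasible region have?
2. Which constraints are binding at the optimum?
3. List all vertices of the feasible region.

1. 3
2. C2, x_1 ≥ 0
3. (0, 0), (1.667, 0), (0, 2.5)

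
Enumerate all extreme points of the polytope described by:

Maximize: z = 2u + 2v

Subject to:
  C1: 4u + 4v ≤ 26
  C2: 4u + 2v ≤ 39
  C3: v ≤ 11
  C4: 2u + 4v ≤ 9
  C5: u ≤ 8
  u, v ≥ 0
Each vertex is the intersection of two constraint boundaries that also satisfies all remaining constraints:
  u = 0 and v = 0 → (0, 0)
  2u + 4v = 9 and v = 0 → (4.5, 0)
  2u + 4v = 9 and u = 0 → (0, 2.25)

Vertices: (0, 0), (4.5, 0), (0, 2.25)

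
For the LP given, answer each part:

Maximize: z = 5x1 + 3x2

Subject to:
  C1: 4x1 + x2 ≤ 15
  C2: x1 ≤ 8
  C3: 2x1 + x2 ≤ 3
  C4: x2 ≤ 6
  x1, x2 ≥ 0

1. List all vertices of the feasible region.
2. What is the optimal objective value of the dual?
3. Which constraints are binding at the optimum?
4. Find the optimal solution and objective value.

1. (0, 0), (1.5, 0), (0, 3)
2. 9 (by strong duality, equal to the primal optimum)
3. C3, x1 ≥ 0
4. x1 = 0, x2 = 3, z = 9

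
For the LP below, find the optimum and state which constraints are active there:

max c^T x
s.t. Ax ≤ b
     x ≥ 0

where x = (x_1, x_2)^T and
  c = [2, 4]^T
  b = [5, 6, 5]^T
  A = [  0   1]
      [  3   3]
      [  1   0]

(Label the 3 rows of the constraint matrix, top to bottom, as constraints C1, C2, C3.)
Optimal: x_1 = 0, x_2 = 2
Binding: C2, x_1 ≥ 0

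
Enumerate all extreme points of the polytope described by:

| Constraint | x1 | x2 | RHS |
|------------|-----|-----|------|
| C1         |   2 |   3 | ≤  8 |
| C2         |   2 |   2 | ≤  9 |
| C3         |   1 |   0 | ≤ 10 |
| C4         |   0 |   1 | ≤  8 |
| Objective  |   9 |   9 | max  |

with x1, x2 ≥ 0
Each vertex is the intersection of two constraint boundaries that also satisfies all remaining constraints:
  x1 = 0 and x2 = 0 → (0, 0)
  2x1 + 3x2 = 8 and x2 = 0 → (4, 0)
  2x1 + 3x2 = 8 and x1 = 0 → (0, 2.667)

Vertices: (0, 0), (4, 0), (0, 2.667)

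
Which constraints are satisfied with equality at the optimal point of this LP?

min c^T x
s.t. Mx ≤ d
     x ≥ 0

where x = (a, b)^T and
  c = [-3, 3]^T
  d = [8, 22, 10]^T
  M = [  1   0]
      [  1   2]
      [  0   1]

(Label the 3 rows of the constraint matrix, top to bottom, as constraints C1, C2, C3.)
Optimal: a = 8, b = 0
Binding: C1, b ≥ 0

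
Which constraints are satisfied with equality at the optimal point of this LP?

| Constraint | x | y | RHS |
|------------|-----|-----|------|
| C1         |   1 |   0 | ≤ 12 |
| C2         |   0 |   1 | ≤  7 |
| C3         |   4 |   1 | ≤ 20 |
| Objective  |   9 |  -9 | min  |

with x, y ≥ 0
Optimal: x = 0, y = 7
Slack at optimum:
  C1: slack = 12
  C2: slack = 0 (binding)
  C3: slack = 13
  x ≥ 0: x = 0 (binding)
  y ≥ 0: y = 7
Binding constraints: C2, x ≥ 0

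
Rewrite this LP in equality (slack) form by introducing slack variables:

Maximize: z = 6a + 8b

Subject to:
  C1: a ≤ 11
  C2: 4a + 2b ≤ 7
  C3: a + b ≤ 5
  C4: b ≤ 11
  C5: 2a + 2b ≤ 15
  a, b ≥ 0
max z = 6a + 8b

s.t.
  a + s1 = 11
  4a + 2b + s2 = 7
  a + b + s3 = 5
  b + s4 = 11
  2a + 2b + s5 = 15
  a, b, s1, s2, s3, s4, s5 ≥ 0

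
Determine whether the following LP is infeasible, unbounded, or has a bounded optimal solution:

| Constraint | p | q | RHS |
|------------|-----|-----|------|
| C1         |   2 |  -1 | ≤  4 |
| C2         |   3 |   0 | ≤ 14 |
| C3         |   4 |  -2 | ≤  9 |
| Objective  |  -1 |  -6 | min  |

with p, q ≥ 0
Feasible point: (0, 0) satisfies every constraint, so the LP is feasible.
Direction d = (0, 1): for each constraint row a, a·d ≤ 0 —
  (2)(0) + (-1)(1) = -1 ≤ 0
  (3)(0) + (0)(1) = 0 ≤ 0
  (4)(0) + (-2)(1) = -2 ≤ 0
and d ≥ 0, so (0, 0) + t·d stays feasible for every t ≥ 0. Along this ray z = -p - 6q changes by -6 per unit t, so z → −∞.

Unbounded: there is a feasible ray along which z → −∞.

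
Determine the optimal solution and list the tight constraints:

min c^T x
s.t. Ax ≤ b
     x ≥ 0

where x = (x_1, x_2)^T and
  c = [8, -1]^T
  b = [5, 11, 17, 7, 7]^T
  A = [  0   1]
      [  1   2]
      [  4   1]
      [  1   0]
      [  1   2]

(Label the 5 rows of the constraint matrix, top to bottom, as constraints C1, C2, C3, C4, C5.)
Optimal: x_1 = 0, x_2 = 3.5
Binding: C5, x_1 ≥ 0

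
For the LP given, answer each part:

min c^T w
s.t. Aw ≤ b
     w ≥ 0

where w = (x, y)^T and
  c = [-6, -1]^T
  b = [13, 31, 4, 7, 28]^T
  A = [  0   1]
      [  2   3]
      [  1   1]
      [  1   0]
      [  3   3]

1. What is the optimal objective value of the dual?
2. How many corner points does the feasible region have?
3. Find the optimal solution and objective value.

1. -24 (by strong duality, equal to the primal optimum)
2. 3
3. x = 4, y = 0, z = -24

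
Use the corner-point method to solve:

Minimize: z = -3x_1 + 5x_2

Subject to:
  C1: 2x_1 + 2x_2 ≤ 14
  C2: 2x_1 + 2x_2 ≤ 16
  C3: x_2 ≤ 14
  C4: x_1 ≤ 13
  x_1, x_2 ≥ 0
x_1 = 7, x_2 = 0, z = -21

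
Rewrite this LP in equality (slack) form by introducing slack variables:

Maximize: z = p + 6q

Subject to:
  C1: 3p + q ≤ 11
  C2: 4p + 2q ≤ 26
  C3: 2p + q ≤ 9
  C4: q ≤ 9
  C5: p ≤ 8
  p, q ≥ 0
max z = p + 6q

s.t.
  3p + q + s1 = 11
  4p + 2q + s2 = 26
  2p + q + s3 = 9
  q + s4 = 9
  p + s5 = 8
  p, q, s1, s2, s3, s4, s5 ≥ 0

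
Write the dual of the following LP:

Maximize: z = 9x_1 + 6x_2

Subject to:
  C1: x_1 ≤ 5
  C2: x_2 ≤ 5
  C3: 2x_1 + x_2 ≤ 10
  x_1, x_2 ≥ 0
Minimize: z = 5y1 + 5y2 + 10y3

Subject to:
  C1: -y1 - 2y3 ≤ -9
  C2: -y2 - y3 ≤ -6
  y1, y2, y3 ≥ 0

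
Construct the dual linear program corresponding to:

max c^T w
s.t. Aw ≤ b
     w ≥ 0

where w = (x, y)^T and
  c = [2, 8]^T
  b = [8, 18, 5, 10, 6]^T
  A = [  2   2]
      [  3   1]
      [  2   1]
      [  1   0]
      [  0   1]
Minimize: z = 8y1 + 18y2 + 5y3 + 10y4 + 6y5

Subject to:
  C1: -2y1 - 3y2 - 2y3 - y4 ≤ -2
  C2: -2y1 - y2 - y3 - y5 ≤ -8
  y1, y2, y3, y4, y5 ≥ 0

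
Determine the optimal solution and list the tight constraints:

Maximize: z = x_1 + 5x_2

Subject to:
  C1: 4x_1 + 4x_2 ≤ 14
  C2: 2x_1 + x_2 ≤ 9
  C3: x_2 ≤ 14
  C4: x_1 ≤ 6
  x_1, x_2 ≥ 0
Optimal: x_1 = 0, x_2 = 3.5
Binding: C1, x_1 ≥ 0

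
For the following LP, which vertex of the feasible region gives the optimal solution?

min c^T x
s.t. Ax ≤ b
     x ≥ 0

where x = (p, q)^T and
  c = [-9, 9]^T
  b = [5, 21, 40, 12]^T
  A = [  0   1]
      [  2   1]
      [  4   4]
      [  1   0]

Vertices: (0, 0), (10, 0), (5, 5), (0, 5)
Evaluating z = -9p + 9q at each vertex:
  (0, 0): z = 0
  (10, 0): z = -90
  (5, 5): z = 0
  (0, 5): z = 45

The smallest value is z = -90, attained at (10, 0).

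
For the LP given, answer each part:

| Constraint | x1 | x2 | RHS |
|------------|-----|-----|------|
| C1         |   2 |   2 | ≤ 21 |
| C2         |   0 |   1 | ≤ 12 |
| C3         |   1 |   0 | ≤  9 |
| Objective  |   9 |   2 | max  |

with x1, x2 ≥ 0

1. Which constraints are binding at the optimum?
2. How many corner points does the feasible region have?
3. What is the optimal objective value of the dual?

1. C1, C3
2. 4
3. 84 (by strong duality, equal to the primal optimum)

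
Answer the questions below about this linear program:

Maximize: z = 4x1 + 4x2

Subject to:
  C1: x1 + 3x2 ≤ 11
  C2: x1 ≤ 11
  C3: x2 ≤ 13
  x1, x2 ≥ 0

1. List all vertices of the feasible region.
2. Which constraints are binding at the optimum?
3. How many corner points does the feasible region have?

1. (0, 0), (11, 0), (0, 3.667)
2. C1, C2, x2 ≥ 0
3. 3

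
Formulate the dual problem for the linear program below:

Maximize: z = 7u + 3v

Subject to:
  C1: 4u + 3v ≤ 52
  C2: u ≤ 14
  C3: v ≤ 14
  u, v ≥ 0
Minimize: z = 52y1 + 14y2 + 14y3

Subject to:
  C1: -4y1 - y2 ≤ -7
  C2: -3y1 - y3 ≤ -3
  y1, y2, y3 ≥ 0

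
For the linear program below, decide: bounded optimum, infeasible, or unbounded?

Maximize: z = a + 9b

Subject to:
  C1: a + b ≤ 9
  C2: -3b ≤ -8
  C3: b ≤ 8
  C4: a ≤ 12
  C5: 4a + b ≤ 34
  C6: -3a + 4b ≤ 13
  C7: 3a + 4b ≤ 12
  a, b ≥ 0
The point (0, 3) satisfies every constraint, so the LP is feasible; the constraints give a ≤ 12 and b ≤ 8, which with a, b ≥ 0 keep the feasible region inside a bounded box. A feasible, bounded LP attains a finite optimum at a vertex.

Bounded optimum: z* = 27 at (0, 3).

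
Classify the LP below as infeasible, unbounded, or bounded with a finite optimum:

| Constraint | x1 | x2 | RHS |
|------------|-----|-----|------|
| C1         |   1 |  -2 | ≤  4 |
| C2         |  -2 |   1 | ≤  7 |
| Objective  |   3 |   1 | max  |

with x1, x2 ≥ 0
Feasible point: (0, 0) satisfies every constraint, so the LP is feasible.
Direction d = (1, 1): for each constraint row a, a·d ≤ 0 —
  (1)(1) + (-2)(1) = -1 ≤ 0
  (-2)(1) + (1)(1) = -1 ≤ 0
and d ≥ 0, so (0, 0) + t·d stays feasible for every t ≥ 0. Along this ray z = 3x1 + x2 changes by 4 per unit t, so z → +∞.

Unbounded: there is a feasible ray along which z → +∞.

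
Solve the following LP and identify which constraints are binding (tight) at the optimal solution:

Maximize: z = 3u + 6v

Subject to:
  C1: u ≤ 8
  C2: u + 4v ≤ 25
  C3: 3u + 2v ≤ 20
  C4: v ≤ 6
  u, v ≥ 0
Optimal: u = 3, v = 5.5
Binding: C2, C3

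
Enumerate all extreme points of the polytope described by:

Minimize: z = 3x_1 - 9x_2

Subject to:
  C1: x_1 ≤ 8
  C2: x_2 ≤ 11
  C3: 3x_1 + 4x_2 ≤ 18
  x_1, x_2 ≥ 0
Each vertex is the intersection of two constraint boundaries that also satisfies all remaining constraints:
  x_1 = 0 and x_2 = 0 → (0, 0)
  3x_1 + 4x_2 = 18 and x_2 = 0 → (6, 0)
  3x_1 + 4x_2 = 18 and x_1 = 0 → (0, 4.5)

Vertices: (0, 0), (6, 0), (0, 4.5)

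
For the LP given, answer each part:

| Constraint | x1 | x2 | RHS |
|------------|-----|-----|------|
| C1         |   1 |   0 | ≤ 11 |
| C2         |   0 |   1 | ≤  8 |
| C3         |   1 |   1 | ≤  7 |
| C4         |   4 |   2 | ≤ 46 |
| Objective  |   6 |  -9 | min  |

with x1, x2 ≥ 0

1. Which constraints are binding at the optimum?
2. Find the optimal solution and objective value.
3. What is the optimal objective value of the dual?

1. C3, x1 ≥ 0
2. x1 = 0, x2 = 7, z = -63
3. -63 (by strong duality, equal to the primal optimum)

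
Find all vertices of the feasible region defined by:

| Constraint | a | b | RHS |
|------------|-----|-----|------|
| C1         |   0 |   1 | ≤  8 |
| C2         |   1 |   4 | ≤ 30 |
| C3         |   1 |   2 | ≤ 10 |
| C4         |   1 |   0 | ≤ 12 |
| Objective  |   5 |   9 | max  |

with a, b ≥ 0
Each vertex is the intersection of two constraint boundaries that also satisfies all remaining constraints:
  a = 0 and b = 0 → (0, 0)
  a + 2b = 10 and b = 0 → (10, 0)
  a + 2b = 10 and a = 0 → (0, 5)

Vertices: (0, 0), (10, 0), (0, 5)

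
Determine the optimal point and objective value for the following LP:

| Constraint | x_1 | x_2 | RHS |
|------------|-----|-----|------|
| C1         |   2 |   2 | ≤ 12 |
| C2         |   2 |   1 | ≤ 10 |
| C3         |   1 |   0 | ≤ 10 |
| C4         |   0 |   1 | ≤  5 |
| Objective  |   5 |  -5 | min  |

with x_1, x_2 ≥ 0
x_1 = 0, x_2 = 5, z = -25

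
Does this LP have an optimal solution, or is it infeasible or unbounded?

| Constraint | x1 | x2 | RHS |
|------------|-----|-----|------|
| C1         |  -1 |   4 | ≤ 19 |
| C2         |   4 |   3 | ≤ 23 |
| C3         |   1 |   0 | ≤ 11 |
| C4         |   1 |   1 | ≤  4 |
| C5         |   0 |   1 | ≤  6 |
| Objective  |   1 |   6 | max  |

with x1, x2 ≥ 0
The point (0, 4) satisfies every constraint, so the LP is feasible; the constraints give x1 ≤ 11 and x2 ≤ 6, which with x1, x2 ≥ 0 keep the feasible region inside a bounded box. A feasible, bounded LP attains a finite optimum at a vertex.

Evaluating z = x1 + 6x2 at each vertex:
  (0, 0): z = 0
  (4, 0): z = 4
  (0, 4): z = 24

The LP has an optimal solution: (0, 4) with z = 24.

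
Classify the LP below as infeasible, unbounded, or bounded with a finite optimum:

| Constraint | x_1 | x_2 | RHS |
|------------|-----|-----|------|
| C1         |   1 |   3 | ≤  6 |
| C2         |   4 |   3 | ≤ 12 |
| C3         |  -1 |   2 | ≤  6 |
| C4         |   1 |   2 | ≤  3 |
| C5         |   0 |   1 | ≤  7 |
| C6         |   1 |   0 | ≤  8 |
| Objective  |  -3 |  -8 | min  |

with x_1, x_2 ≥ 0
The point (0, 1.5) satisfies every constraint, so the LP is feasible; the constraints give x_1 ≤ 8 and x_2 ≤ 7, which with x_1, x_2 ≥ 0 keep the feasible region inside a bounded box. A feasible, bounded LP attains a finite optimum at a vertex.

Feasible with finite optimum z* = -12 at (0, 1.5).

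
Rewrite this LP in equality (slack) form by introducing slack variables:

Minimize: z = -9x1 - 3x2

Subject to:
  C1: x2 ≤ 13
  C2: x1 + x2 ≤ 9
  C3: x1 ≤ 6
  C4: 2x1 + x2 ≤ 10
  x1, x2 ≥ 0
min z = -9x1 - 3x2

s.t.
  x2 + s1 = 13
  x1 + x2 + s2 = 9
  x1 + s3 = 6
  2x1 + x2 + s4 = 10
  x1, x2, s1, s2, s3, s4 ≥ 0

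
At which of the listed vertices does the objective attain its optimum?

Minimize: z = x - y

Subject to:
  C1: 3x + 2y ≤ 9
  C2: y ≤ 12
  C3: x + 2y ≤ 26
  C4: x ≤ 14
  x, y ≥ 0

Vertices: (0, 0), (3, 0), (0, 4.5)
(0, 4.5) with z = -4.5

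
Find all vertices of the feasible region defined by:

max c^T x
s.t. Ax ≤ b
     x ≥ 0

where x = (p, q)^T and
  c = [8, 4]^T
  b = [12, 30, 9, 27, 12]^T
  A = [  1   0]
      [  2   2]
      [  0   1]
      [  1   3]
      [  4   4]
Each vertex is the intersection of two constraint boundaries that also satisfies all remaining constraints:
  p = 0 and q = 0 → (0, 0)
  4p + 4q = 12 and q = 0 → (3, 0)
  4p + 4q = 12 and p = 0 → (0, 3)

Vertices: (0, 0), (3, 0), (0, 3)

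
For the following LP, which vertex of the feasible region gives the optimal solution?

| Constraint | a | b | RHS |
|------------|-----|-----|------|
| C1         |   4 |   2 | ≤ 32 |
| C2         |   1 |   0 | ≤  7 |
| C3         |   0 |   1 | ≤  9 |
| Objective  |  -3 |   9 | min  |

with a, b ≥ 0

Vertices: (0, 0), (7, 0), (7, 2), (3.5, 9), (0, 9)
Evaluating z = -3a + 9b at each vertex:
  (0, 0): z = 0
  (7, 0): z = -21
  (7, 2): z = -3
  (3.5, 9): z = 70.5
  (0, 9): z = 81

The smallest value is z = -21, attained at (7, 0).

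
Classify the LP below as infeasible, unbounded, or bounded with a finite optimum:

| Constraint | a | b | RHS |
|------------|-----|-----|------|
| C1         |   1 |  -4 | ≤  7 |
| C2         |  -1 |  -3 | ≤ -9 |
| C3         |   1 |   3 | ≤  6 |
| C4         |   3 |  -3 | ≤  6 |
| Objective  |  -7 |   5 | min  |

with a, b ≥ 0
C3 requires a + 3b ≤ 6, while C2 (-a - 3b ≤ -9) is equivalent to a + 3b ≥ 9. Together they would need 9 ≤ a + 3b ≤ 6, which is impossible since 9 > 6. No point satisfies all constraints.

Infeasible: no point satisfies all constraints simultaneously.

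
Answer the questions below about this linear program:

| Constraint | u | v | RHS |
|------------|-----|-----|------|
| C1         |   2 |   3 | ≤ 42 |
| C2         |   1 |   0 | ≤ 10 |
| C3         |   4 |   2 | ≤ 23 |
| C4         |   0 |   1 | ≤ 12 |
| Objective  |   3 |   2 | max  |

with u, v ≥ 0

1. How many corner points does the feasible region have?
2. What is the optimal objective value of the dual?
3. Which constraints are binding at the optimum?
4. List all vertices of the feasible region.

1. 3
2. 23 (by strong duality, equal to the primal optimum)
3. C3, u ≥ 0
4. (0, 0), (5.75, 0), (0, 11.5)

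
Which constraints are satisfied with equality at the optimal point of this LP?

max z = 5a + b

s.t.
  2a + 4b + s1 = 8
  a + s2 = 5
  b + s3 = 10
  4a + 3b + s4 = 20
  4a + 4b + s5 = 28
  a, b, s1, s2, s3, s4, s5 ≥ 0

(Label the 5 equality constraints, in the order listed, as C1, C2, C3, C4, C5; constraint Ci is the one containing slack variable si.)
Optimal: a = 4, b = 0
Binding: C1, b ≥ 0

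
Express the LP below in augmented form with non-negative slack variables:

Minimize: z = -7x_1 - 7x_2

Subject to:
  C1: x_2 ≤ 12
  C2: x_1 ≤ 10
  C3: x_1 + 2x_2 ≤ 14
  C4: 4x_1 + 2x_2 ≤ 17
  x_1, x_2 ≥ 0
min z = -7x_1 - 7x_2

s.t.
  x_2 + s1 = 12
  x_1 + s2 = 10
  x_1 + 2x_2 + s3 = 14
  4x_1 + 2x_2 + s4 = 17
  x_1, x_2, s1, s2, s3, s4 ≥ 0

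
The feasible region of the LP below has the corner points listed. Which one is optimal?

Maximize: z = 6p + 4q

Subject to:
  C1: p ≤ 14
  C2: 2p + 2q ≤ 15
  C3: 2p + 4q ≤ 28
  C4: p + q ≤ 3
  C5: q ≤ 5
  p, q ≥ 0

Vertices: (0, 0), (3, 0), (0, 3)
(3, 0) with z = 18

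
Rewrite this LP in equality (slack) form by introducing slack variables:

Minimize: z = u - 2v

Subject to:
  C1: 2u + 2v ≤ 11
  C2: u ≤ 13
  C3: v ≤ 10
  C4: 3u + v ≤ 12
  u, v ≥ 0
min z = u - 2v

s.t.
  2u + 2v + s1 = 11
  u + s2 = 13
  v + s3 = 10
  3u + v + s4 = 12
  u, v, s1, s2, s3, s4 ≥ 0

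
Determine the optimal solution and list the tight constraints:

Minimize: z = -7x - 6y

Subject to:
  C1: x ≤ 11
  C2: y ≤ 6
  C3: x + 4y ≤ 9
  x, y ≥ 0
Optimal: x = 9, y = 0
Binding: C3, y ≥ 0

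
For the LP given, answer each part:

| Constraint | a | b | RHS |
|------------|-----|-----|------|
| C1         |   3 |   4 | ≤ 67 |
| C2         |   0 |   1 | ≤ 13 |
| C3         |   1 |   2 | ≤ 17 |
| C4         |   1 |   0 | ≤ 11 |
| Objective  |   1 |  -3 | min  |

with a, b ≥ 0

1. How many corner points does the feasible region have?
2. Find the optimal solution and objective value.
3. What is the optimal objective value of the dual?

1. 4
2. a = 0, b = 8.5, z = -25.5
3. -25.5 (by strong duality, equal to the primal optimum)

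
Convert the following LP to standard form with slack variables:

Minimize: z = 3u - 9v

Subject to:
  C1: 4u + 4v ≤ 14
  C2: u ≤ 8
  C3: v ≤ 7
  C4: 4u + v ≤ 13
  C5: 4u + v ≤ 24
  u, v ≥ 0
min z = 3u - 9v

s.t.
  4u + 4v + s1 = 14
  u + s2 = 8
  v + s3 = 7
  4u + v + s4 = 13
  4u + v + s5 = 24
  u, v, s1, s2, s3, s4, s5 ≥ 0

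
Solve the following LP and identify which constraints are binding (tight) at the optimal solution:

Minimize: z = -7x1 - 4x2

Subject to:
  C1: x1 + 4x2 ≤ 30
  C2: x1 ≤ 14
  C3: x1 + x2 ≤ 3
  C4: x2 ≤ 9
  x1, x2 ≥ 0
Optimal: x1 = 3, x2 = 0
Slack at optimum:
  C1: slack = 27
  C2: slack = 11
  C3: slack = 0 (binding)
  C4: slack = 9
  x1 ≥ 0: x1 = 3
  x2 ≥ 0: x2 = 0 (binding)
Binding constraints: C3, x2 ≥ 0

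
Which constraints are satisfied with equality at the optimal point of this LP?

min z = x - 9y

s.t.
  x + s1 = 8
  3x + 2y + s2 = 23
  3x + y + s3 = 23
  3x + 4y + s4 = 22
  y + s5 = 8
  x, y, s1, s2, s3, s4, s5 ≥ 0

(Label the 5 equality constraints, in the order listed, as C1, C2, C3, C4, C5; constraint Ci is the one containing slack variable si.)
Optimal: x = 0, y = 5.5
Slack at optimum:
  C1: slack = 8
  C2: slack = 12
  C3: slack = 17.5
  C4: slack = 0 (binding)
  C5: slack = 2.5
  x ≥ 0: x = 0 (binding)
  y ≥ 0: y = 5.5
Binding constraints: C4, x ≥ 0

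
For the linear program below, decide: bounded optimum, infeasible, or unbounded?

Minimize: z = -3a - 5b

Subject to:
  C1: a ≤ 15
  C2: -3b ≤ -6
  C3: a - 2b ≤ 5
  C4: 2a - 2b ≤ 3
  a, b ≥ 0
Feasible point: (0, 2) satisfies every constraint, so the LP is feasible.
Direction d = (0, 1): for each constraint row a, a·d ≤ 0 —
  (1)(0) + (0)(1) = 0 ≤ 0
  (0)(0) + (-3)(1) = -3 ≤ 0
  (1)(0) + (-2)(1) = -2 ≤ 0
  (2)(0) + (-2)(1) = -2 ≤ 0
and d ≥ 0, so (0, 2) + t·d stays feasible for every t ≥ 0. Along this ray z = -3a - 5b changes by -5 per unit t, so z → −∞.

Unbounded: there is a feasible ray along which z → −∞.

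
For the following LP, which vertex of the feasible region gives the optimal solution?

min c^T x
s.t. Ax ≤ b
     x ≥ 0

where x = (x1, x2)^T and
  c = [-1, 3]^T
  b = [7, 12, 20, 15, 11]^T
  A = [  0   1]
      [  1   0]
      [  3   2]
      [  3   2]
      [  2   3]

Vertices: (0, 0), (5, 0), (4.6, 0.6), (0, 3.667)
(5, 0) with z = -5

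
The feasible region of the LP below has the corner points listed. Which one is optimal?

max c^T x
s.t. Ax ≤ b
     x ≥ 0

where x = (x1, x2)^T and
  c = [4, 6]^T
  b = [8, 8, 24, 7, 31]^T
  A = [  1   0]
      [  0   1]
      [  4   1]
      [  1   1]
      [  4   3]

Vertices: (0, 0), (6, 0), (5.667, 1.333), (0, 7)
(0, 7) with z = 42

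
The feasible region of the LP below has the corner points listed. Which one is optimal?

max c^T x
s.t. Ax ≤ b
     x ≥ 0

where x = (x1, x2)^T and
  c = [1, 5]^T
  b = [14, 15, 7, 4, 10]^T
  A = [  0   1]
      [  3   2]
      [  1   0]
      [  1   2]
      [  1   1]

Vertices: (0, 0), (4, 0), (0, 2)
Evaluating z = x1 + 5x2 at each vertex:
  (0, 0): z = 0
  (4, 0): z = 4
  (0, 2): z = 10

The largest value is z = 10, attained at (0, 2).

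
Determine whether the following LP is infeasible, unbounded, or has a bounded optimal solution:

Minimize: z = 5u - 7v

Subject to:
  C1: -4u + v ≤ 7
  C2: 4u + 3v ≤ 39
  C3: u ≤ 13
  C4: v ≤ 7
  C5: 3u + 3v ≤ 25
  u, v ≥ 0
The point (0, 7) satisfies every constraint, so the LP is feasible; the constraints give u ≤ 13 and v ≤ 7, which with u, v ≥ 0 keep the feasible region inside a bounded box. A feasible, bounded LP attains a finite optimum at a vertex.

Evaluating z = 5u - 7v at each vertex:
  (0, 0): z = 0
  (8.333, 0): z = 41.67
  (1.333, 7): z = -42.33
  (0, 7): z = -49

Feasible with finite optimum z* = -49 at (0, 7).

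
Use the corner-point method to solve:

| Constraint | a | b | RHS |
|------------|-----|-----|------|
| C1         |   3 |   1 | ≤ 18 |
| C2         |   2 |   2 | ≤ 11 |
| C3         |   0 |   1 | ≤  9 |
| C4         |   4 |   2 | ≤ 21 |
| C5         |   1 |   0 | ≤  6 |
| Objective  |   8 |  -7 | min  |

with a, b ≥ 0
Each vertex is the intersection of two constraint boundaries that also satisfies all remaining constraints:
  a = 0 and b = 0 → (0, 0)
  4a + 2b = 21 and b = 0 → (5.25, 0)
  2a + 2b = 11 and 4a + 2b = 21 → (5, 0.5)
  2a + 2b = 11 and a = 0 → (0, 5.5)

Evaluating z = 8a - 7b at each vertex:
  (0, 0): z = 0
  (5.25, 0): z = 42
  (5, 0.5): z = 36.5
  (0, 5.5): z = -38.5

The minimum is at (0, 5.5) with z = -38.5.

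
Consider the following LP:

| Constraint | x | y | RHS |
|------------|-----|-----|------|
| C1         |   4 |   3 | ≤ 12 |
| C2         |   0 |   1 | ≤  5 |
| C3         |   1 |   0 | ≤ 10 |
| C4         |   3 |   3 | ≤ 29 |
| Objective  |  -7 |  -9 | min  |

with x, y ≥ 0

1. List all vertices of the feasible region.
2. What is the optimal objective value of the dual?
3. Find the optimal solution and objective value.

1. (0, 0), (3, 0), (0, 4)
2. -36 (by strong duality, equal to the primal optimum)
3. x = 0, y = 4, z = -36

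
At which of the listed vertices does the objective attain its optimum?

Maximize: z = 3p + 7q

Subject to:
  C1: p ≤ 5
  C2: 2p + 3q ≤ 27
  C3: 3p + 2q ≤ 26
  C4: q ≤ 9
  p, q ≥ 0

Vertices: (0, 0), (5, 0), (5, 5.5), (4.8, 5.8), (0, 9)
Evaluating z = 3p + 7q at each vertex:
  (0, 0): z = 0
  (5, 0): z = 15
  (5, 5.5): z = 53.5
  (4.8, 5.8): z = 55
  (0, 9): z = 63

The largest value is z = 63, attained at (0, 9).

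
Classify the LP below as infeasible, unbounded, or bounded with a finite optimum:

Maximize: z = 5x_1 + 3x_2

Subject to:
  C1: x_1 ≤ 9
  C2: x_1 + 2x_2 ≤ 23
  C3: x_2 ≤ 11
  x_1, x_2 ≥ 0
The point (9, 7) satisfies every constraint, so the LP is feasible; the constraints give x_1 ≤ 9 and x_2 ≤ 11, which with x_1, x_2 ≥ 0 keep the feasible region inside a bounded box. A feasible, bounded LP attains a finite optimum at a vertex.

Evaluating z = 5x_1 + 3x_2 at each vertex:
  (0, 0): z = 0
  (9, 0): z = 45
  (9, 7): z = 66
  (1, 11): z = 38
  (0, 11): z = 33

Bounded optimum: z* = 66 at (9, 7).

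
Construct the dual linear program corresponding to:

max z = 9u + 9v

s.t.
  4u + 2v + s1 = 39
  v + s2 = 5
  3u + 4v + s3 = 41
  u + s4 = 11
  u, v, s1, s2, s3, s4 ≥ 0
Minimize: z = 39y1 + 5y2 + 41y3 + 11y4

Subject to:
  C1: -4y1 - 3y3 - y4 ≤ -9
  C2: -2y1 - y2 - 4y3 ≤ -9
  y1, y2, y3, y4 ≥ 0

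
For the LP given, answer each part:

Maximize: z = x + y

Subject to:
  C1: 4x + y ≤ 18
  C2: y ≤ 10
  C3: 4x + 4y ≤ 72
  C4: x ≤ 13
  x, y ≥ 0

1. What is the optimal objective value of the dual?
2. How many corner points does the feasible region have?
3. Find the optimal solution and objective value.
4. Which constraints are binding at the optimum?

1. 12 (by strong duality, equal to the primal optimum)
2. 4
3. x = 2, y = 10, z = 12
4. C1, C2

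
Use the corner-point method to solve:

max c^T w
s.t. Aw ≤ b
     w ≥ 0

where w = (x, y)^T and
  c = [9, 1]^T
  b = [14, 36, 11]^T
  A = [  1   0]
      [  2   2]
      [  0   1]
Each vertex is the intersection of two constraint boundaries that also satisfies all remaining constraints:
  x = 0 and y = 0 → (0, 0)
  x = 14 and y = 0 → (14, 0)
  x = 14 and 2x + 2y = 36 → (14, 4)
  2x + 2y = 36 and y = 11 → (7, 11)
  y = 11 and x = 0 → (0, 11)

Evaluating z = 9x + y at each vertex:
  (0, 0): z = 0
  (14, 0): z = 126
  (14, 4): z = 130
  (7, 11): z = 74
  (0, 11): z = 11

The maximum is at (14, 4) with z = 130.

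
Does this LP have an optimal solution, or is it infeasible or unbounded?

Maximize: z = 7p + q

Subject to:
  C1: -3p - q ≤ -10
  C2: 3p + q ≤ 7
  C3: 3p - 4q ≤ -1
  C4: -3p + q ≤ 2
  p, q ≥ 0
C2 requires 3p + q ≤ 7, while C1 (-3p - q ≤ -10) is equivalent to 3p + q ≥ 10. Together they would need 10 ≤ 3p + q ≤ 7, which is impossible since 10 > 7. No point satisfies all constraints.

Infeasible — the constraint set is empty.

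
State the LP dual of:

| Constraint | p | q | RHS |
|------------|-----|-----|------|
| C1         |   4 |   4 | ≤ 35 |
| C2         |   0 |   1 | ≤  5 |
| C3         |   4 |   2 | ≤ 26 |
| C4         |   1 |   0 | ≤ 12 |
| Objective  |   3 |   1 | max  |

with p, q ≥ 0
Minimize: z = 35y1 + 5y2 + 26y3 + 12y4

Subject to:
  C1: -4y1 - 4y3 - y4 ≤ -3
  C2: -4y1 - y2 - 2y3 ≤ -1
  y1, y2, y3, y4 ≥ 0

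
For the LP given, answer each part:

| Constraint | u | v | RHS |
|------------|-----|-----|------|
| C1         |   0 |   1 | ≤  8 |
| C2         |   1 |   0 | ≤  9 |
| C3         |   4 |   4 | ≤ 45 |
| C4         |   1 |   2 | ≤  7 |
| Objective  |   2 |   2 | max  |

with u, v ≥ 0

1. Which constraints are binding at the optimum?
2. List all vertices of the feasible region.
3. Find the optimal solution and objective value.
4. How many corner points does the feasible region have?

1. C4, v ≥ 0
2. (0, 0), (7, 0), (0, 3.5)
3. u = 7, v = 0, z = 14
4. 3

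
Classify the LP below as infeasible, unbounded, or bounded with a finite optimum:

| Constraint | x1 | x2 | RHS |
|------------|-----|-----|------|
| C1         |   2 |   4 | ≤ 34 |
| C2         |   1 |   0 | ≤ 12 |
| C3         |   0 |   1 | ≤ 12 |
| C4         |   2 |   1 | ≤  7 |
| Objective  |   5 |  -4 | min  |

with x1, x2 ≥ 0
The point (0, 7) satisfies every constraint, so the LP is feasible; the constraints give x1 ≤ 12 and x2 ≤ 12, which with x1, x2 ≥ 0 keep the feasible region inside a bounded box. A feasible, bounded LP attains a finite optimum at a vertex.

Feasible with finite optimum z* = -28 at (0, 7).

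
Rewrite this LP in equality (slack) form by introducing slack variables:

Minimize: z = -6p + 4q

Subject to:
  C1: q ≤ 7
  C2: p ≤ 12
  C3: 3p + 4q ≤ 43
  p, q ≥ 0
min z = -6p + 4q

s.t.
  q + s1 = 7
  p + s2 = 12
  3p + 4q + s3 = 43
  p, q, s1, s2, s3 ≥ 0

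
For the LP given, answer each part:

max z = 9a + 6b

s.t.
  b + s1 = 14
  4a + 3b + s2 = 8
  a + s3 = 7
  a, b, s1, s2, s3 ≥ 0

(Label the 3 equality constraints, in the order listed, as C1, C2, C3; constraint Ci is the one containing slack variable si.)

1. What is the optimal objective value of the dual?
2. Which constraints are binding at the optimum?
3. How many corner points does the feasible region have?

1. 18 (by strong duality, equal to the primal optimum)
2. C2, b ≥ 0
3. 3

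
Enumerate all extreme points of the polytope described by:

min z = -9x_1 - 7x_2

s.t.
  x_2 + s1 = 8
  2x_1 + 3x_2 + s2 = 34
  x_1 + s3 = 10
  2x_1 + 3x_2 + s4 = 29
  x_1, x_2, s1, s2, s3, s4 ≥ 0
Each vertex is the intersection of two constraint boundaries that also satisfies all remaining constraints:
  x_1 = 0 and x_2 = 0 → (0, 0)
  x_1 = 10 and x_2 = 0 → (10, 0)
  x_1 = 10 and 2x_1 + 3x_2 = 29 → (10, 3)
  x_2 = 8 and 2x_1 + 3x_2 = 29 → (2.5, 8)
  x_2 = 8 and x_1 = 0 → (0, 8)

Vertices: (0, 0), (10, 0), (10, 3), (2.5, 8), (0, 8)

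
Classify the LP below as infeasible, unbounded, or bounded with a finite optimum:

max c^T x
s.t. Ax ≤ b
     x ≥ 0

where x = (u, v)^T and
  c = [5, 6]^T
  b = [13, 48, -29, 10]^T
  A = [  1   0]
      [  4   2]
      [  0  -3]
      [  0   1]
The point (7, 10) satisfies every constraint, so the LP is feasible; the constraints give u ≤ 13 and v ≤ 10, which with u, v ≥ 0 keep the feasible region inside a bounded box. A feasible, bounded LP attains a finite optimum at a vertex.

Bounded optimum: z* = 95 at (7, 10).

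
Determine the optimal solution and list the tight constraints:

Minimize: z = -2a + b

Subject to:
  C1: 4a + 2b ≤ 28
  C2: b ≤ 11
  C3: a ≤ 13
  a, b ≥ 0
Optimal: a = 7, b = 0
Binding: C1, b ≥ 0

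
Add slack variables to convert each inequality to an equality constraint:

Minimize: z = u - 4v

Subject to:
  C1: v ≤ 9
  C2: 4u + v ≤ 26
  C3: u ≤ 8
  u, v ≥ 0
min z = u - 4v

s.t.
  v + s1 = 9
  4u + v + s2 = 26
  u + s3 = 8
  u, v, s1, s2, s3 ≥ 0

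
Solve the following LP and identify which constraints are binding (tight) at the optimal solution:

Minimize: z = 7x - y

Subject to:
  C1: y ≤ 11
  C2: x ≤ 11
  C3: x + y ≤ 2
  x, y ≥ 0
Optimal: x = 0, y = 2
Slack at optimum:
  C1: slack = 9
  C2: slack = 11
  C3: slack = 0 (binding)
  x ≥ 0: x = 0 (binding)
  y ≥ 0: y = 2
Binding constraints: C3, x ≥ 0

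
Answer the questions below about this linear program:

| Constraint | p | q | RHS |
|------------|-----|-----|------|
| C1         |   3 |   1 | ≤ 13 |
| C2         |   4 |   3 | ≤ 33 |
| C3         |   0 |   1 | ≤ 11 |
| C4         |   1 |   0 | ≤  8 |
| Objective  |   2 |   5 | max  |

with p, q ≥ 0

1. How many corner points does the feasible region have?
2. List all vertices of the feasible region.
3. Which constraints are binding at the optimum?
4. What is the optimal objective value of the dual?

1. 4
2. (0, 0), (4.333, 0), (1.2, 9.4), (0, 11)
3. C2, C3, p ≥ 0
4. 55 (by strong duality, equal to the primal optimum)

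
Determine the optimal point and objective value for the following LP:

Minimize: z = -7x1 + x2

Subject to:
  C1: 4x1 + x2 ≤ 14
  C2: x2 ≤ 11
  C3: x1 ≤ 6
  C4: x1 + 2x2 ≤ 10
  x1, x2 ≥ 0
Each vertex is the intersection of two constraint boundaries that also satisfies all remaining constraints:
  x1 = 0 and x2 = 0 → (0, 0)
  4x1 + x2 = 14 and x2 = 0 → (3.5, 0)
  4x1 + x2 = 14 and x1 + 2x2 = 10 → (2.571, 3.714)
  x1 + 2x2 = 10 and x1 = 0 → (0, 5)

Evaluating z = -7x1 + x2 at each vertex:
  (0, 0): z = 0
  (3.5, 0): z = -24.5
  (2.571, 3.714): z = -14.29
  (0, 5): z = 5

The minimum is at (3.5, 0) with z = -24.5.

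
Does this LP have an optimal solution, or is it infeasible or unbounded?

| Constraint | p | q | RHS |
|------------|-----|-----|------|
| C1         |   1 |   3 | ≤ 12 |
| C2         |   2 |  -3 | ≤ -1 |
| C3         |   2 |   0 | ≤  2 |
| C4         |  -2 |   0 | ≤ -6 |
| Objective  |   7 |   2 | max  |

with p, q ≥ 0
C3 requires 2p ≤ 2, while C4 (-2p ≤ -6) is equivalent to 2p ≥ 6. Together they would need 6 ≤ 2p ≤ 2, which is impossible since 6 > 2. No point satisfies all constraints.

The feasible region is empty; the LP is infeasible.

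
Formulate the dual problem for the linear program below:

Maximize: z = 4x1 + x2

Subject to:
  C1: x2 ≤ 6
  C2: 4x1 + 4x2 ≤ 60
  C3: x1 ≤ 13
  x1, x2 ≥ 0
Minimize: z = 6y1 + 60y2 + 13y3

Subject to:
  C1: -4y2 - y3 ≤ -4
  C2: -y1 - 4y2 ≤ -1
  y1, y2, y3 ≥ 0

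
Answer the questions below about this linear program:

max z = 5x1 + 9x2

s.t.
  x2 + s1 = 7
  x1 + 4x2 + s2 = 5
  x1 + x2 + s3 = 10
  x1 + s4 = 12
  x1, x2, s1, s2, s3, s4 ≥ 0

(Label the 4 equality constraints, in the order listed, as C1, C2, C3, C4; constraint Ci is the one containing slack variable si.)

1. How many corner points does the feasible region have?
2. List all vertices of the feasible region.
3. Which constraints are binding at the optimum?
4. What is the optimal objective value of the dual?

1. 3
2. (0, 0), (5, 0), (0, 1.25)
3. C2, x2 ≥ 0
4. 25 (by strong duality, equal to the primal optimum)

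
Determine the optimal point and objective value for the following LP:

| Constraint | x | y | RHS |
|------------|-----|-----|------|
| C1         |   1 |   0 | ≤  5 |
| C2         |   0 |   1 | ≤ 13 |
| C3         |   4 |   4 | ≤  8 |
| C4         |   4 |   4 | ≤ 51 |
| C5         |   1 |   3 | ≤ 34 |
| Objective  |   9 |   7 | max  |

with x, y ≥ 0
Each vertex is the intersection of two constraint boundaries that also satisfies all remaining constraints:
  x = 0 and y = 0 → (0, 0)
  4x + 4y = 8 and y = 0 → (2, 0)
  4x + 4y = 8 and x = 0 → (0, 2)

Evaluating z = 9x + 7y at each vertex:
  (0, 0): z = 0
  (2, 0): z = 18
  (0, 2): z = 14

The maximum is at (2, 0) with z = 18.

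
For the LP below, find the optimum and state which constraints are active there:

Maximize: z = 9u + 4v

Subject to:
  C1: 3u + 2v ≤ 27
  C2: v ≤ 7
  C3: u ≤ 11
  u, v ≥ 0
Optimal: u = 9, v = 0
Binding: C1, v ≥ 0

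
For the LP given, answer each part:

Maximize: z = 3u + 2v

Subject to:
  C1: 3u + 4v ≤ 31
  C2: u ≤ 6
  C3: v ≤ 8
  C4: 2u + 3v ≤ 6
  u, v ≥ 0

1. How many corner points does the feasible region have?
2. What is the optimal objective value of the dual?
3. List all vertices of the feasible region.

1. 3
2. 9 (by strong duality, equal to the primal optimum)
3. (0, 0), (3, 0), (0, 2)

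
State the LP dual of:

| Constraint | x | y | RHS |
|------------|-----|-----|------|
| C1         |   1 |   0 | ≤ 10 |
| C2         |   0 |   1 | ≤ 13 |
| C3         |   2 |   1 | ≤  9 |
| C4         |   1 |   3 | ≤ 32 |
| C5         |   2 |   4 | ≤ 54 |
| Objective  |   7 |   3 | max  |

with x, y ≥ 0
Minimize: z = 10y1 + 13y2 + 9y3 + 32y4 + 54y5

Subject to:
  C1: -y1 - 2y3 - y4 - 2y5 ≤ -7
  C2: -y2 - y3 - 3y4 - 4y5 ≤ -3
  y1, y2, y3, y4, y5 ≥ 0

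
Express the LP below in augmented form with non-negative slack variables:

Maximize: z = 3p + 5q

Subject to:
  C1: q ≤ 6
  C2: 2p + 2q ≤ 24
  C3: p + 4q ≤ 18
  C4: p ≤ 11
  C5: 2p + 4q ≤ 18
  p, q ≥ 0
max z = 3p + 5q

s.t.
  q + s1 = 6
  2p + 2q + s2 = 24
  p + 4q + s3 = 18
  p + s4 = 11
  2p + 4q + s5 = 18
  p, q, s1, s2, s3, s4, s5 ≥ 0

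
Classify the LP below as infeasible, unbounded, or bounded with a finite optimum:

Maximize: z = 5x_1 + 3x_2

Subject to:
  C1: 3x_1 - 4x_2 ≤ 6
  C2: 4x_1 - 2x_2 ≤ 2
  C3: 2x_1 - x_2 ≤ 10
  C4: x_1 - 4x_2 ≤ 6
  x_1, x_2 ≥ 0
Feasible point: (0, 0) satisfies every constraint, so the LP is feasible.
Direction d = (0, 1): for each constraint row a, a·d ≤ 0 —
  (3)(0) + (-4)(1) = -4 ≤ 0
  (4)(0) + (-2)(1) = -2 ≤ 0
  (2)(0) + (-1)(1) = -1 ≤ 0
  (1)(0) + (-4)(1) = -4 ≤ 0
and d ≥ 0, so (0, 0) + t·d stays feasible for every t ≥ 0. Along this ray z = 5x_1 + 3x_2 changes by 3 per unit t, so z → +∞.

The LP is unbounded; z can be made arbitrarily large.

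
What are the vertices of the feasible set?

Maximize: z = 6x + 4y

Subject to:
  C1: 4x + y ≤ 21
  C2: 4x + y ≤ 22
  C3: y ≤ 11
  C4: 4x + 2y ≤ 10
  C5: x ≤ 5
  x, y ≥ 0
Each vertex is the intersection of two constraint boundaries that also satisfies all remaining constraints:
  x = 0 and y = 0 → (0, 0)
  4x + 2y = 10 and y = 0 → (2.5, 0)
  4x + 2y = 10 and x = 0 → (0, 5)

Vertices: (0, 0), (2.5, 0), (0, 5)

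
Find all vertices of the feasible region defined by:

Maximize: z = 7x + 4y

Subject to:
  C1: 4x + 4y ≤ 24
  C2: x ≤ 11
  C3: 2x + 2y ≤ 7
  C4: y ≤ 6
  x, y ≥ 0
Each vertex is the intersection of two constraint boundaries that also satisfies all remaining constraints:
  x = 0 and y = 0 → (0, 0)
  2x + 2y = 7 and y = 0 → (3.5, 0)
  2x + 2y = 7 and x = 0 → (0, 3.5)

Vertices: (0, 0), (3.5, 0), (0, 3.5)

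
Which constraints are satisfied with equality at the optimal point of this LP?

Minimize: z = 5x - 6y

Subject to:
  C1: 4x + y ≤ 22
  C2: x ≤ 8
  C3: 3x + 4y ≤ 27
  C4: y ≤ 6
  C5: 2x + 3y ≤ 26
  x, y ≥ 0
Optimal: x = 0, y = 6
Binding: C4, x ≥ 0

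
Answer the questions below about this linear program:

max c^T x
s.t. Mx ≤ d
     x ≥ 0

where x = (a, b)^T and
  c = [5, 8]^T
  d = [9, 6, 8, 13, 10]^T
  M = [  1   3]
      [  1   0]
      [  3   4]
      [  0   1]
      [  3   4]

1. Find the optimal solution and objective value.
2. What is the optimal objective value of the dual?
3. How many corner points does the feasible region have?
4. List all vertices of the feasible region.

1. a = 0, b = 2, z = 16
2. 16 (by strong duality, equal to the primal optimum)
3. 3
4. (0, 0), (2.667, 0), (0, 2)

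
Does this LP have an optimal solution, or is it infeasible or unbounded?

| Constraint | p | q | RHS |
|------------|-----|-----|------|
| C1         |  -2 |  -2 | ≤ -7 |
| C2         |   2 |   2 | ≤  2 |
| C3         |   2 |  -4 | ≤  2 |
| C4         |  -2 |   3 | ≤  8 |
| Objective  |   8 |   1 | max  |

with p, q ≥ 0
C2 requires 2p + 2q ≤ 2, while C1 (-2p - 2q ≤ -7) is equivalent to 2p + 2q ≥ 7. Together they would need 7 ≤ 2p + 2q ≤ 2, which is impossible since 7 > 2. No point satisfies all constraints.

The feasible region is empty; the LP is infeasible.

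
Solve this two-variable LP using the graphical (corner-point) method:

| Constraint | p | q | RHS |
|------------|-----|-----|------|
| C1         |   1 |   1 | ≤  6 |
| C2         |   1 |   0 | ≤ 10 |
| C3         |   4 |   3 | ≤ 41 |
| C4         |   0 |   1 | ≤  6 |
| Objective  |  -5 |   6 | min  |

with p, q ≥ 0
Each vertex is the intersection of two constraint boundaries that also satisfies all remaining constraints:
  p = 0 and q = 0 → (0, 0)
  p + q = 6 and q = 0 → (6, 0)
  p + q = 6 and q = 6 → (0, 6)

Evaluating z = -5p + 6q at each vertex:
  (0, 0): z = 0
  (6, 0): z = -30
  (0, 6): z = 36

The minimum is at (6, 0) with z = -30.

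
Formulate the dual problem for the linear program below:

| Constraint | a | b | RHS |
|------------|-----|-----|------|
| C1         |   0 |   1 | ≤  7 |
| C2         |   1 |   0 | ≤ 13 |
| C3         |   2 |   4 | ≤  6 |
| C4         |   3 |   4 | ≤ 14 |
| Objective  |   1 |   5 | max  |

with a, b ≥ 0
Minimize: z = 7y1 + 13y2 + 6y3 + 14y4

Subject to:
  C1: -y2 - 2y3 - 3y4 ≤ -1
  C2: -y1 - 4y3 - 4y4 ≤ -5
  y1, y2, y3, y4 ≥ 0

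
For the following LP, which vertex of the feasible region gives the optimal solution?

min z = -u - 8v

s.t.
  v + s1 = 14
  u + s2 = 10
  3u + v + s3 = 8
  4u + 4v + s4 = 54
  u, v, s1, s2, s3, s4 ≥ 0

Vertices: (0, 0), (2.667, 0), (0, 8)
(0, 8) with z = -64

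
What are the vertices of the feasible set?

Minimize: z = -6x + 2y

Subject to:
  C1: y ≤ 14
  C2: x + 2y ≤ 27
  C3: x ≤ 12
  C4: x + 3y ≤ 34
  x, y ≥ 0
Each vertex is the intersection of two constraint boundaries that also satisfies all remaining constraints:
  x = 0 and y = 0 → (0, 0)
  x = 12 and y = 0 → (12, 0)
  x = 12 and x + 3y = 34 → (12, 7.333)
  x + 3y = 34 and x = 0 → (0, 11.33)

Vertices: (0, 0), (12, 0), (12, 7.333), (0, 11.33)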